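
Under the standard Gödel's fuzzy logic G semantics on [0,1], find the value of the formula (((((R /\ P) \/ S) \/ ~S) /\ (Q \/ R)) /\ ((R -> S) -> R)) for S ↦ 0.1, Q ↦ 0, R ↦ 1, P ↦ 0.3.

0.30

(R /\ P) = min(1, 0.3) = 0.3
((R /\ P) \/ S) = max(0.3, 0.1) = 0.3
~S: Gödel ¬ of 0.1 = 0 (operand ≠ 0)
(((R /\ P) \/ S) \/ ~S) = max(0.3, 0) = 0.3
(Q \/ R) = max(0, 1) = 1
((((R /\ P) \/ S) \/ ~S) /\ (Q \/ R)) = min(0.3, 1) = 0.3
(R -> S): 1 > 0.1, so result = 0.1
((R -> S) -> R): 0.1 ≤ 1, so result = 1
(((((R /\ P) \/ S) \/ ~S) /\ (Q \/ R)) /\ ((R -> S) -> R)) = min(0.3, 1) = 0.3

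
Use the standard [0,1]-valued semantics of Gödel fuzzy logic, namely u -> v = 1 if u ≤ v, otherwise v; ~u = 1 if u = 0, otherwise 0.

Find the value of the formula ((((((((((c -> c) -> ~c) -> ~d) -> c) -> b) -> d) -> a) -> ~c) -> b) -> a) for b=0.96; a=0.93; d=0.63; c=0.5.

0.93

(c -> c): 0.5 ≤ 0.5, so result = 1
~c: Gödel ¬ of 0.5 = 0 (operand ≠ 0)
((c -> c) -> ~c): 1 > 0, so result = 0
~d: Gödel ¬ of 0.63 = 0 (operand ≠ 0)
(((c -> c) -> ~c) -> ~d): 0 ≤ 0, so result = 1
((((c -> c) -> ~c) -> ~d) -> c): 1 > 0.5, so result = 0.5
(((((c -> c) -> ~c) -> ~d) -> c) -> b): 0.5 ≤ 0.96, so result = 1
((((((c -> c) -> ~c) -> ~d) -> c) -> b) -> d): 1 > 0.63, so result = 0.63
(((((((c -> c) -> ~c) -> ~d) -> c) -> b) -> d) -> a): 0.63 ≤ 0.93, so result = 1
~c: Gödel ¬ of 0.5 = 0 (operand ≠ 0)
((((((((c -> c) -> ~c) -> ~d) -> c) -> b) -> d) -> a) -> ~c): 1 > 0, so result = 0
(((((((((c -> c) -> ~c) -> ~d) -> c) -> b) -> d) -> a) -> ~c) -> b): 0 ≤ 0.96, so result = 1
((((((((((c -> c) -> ~c) -> ~d) -> c) -> b) -> d) -> a) -> ~c) -> b) -> a): 1 > 0.93, so result = 0.93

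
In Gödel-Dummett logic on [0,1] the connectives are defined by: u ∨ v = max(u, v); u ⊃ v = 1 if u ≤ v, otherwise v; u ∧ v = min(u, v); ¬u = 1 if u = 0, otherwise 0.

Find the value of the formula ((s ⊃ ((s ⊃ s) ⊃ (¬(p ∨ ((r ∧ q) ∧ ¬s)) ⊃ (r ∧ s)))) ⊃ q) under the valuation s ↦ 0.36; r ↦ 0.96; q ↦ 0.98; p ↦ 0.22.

0.98

(s ⊃ s): 0.36 ≤ 0.36, so result = 1
(r ∧ q) = min(0.96, 0.98) = 0.96
¬s: Gödel ¬ of 0.36 = 0 (operand ≠ 0)
((r ∧ q) ∧ ¬s) = min(0.96, 0) = 0
(p ∨ ((r ∧ q) ∧ ¬s)) = max(0.22, 0) = 0.22
¬(p ∨ ((r ∧ q) ∧ ¬s)): Gödel ¬ of 0.22 = 0 (operand ≠ 0)
(r ∧ s) = min(0.96, 0.36) = 0.36
(¬(p ∨ ((r ∧ q) ∧ ¬s)) ⊃ (r ∧ s)): 0 ≤ 0.36, so result = 1
((s ⊃ s) ⊃ (¬(p ∨ ((r ∧ q) ∧ ¬s)) ⊃ (r ∧ s))): 1 ≤ 1, so result = 1
(s ⊃ ((s ⊃ s) ⊃ (¬(p ∨ ((r ∧ q) ∧ ¬s)) ⊃ (r ∧ s)))): 0.36 ≤ 1, so result = 1
((s ⊃ ((s ⊃ s) ⊃ (¬(p ∨ ((r ∧ q) ∧ ¬s)) ⊃ (r ∧ s)))) ⊃ q): 1 > 0.98, so result = 0.98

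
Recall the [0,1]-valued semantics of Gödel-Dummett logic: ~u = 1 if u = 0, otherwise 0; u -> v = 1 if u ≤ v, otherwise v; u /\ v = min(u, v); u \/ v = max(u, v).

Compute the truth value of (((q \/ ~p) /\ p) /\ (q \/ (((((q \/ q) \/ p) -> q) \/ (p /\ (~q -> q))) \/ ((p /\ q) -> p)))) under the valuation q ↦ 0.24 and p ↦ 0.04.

0.04

~p: Gödel ¬ of 0.04 = 0 (operand ≠ 0)
(q \/ ~p) = max(0.24, 0) = 0.24
((q \/ ~p) /\ p) = min(0.24, 0.04) = 0.04
(q \/ q) = max(0.24, 0.24) = 0.24
((q \/ q) \/ p) = max(0.24, 0.04) = 0.24
(((q \/ q) \/ p) -> q): 0.24 ≤ 0.24, so result = 1
~q: Gödel ¬ of 0.24 = 0 (operand ≠ 0)
(~q -> q): 0 ≤ 0.24, so result = 1
(p /\ (~q -> q)) = min(0.04, 1) = 0.04
((((q \/ q) \/ p) -> q) \/ (p /\ (~q -> q))) = max(1, 0.04) = 1
(p /\ q) = min(0.04, 0.24) = 0.04
((p /\ q) -> p): 0.04 ≤ 0.04, so result = 1
(((((q \/ q) \/ p) -> q) \/ (p /\ (~q -> q))) \/ ((p /\ q) -> p)) = max(1, 1) = 1
(q \/ (((((q \/ q) \/ p) -> q) \/ (p /\ (~q -> q))) \/ ((p /\ q) -> p))) = max(0.24, 1) = 1
(((q \/ ~p) /\ p) /\ (q \/ (((((q \/ q) \/ p) -> q) \/ (p /\ (~q -> q))) \/ ((p /\ q) -> p)))) = min(0.04, 1) = 0.04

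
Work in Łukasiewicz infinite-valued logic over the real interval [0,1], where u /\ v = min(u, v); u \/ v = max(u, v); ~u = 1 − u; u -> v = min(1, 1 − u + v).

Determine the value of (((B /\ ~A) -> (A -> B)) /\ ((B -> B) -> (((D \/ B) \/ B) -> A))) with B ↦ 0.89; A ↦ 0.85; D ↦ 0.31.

~A: Łukasiewicz ¬ gives 1 − 0.85 = 0.15
(B /\ ~A) = min(0.89, 0.15) = 0.15
(A -> B): min(1, 1 − 0.85 + 0.89) = 1
((B /\ ~A) -> (A -> B)): min(1, 1 − 0.15 + 1) = 1
(B -> B): min(1, 1 − 0.89 + 0.89) = 1
(D \/ B) = max(0.31, 0.89) = 0.89
((D \/ B) \/ B) = max(0.89, 0.89) = 0.89
(((D \/ B) \/ B) -> A): min(1, 1 − 0.89 + 0.85) = 0.96
((B -> B) -> (((D \/ B) \/ B) -> A)): min(1, 1 − 1 + 0.96) = 0.96
(((B /\ ~A) -> (A -> B)) /\ ((B -> B) -> (((D \/ B) \/ B) -> A))) = min(1, 0.96) = 0.96

0.96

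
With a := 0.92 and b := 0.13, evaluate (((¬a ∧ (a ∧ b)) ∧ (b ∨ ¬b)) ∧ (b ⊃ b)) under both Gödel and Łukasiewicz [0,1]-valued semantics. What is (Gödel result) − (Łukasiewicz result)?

Gödel evaluation:
  ¬a: Gödel ¬ of 0.92 = 0 (operand ≠ 0)
  (a ∧ b) = min(0.92, 0.13) = 0.13
  (¬a ∧ (a ∧ b)) = min(0, 0.13) = 0
  ¬b: Gödel ¬ of 0.13 = 0 (operand ≠ 0)
  (b ∨ ¬b) = max(0.13, 0) = 0.13
  ((¬a ∧ (a ∧ b)) ∧ (b ∨ ¬b)) = min(0, 0.13) = 0
  (b ⊃ b): 0.13 ≤ 0.13, so result = 1
  (((¬a ∧ (a ∧ b)) ∧ (b ∨ ¬b)) ∧ (b ⊃ b)) = min(0, 1) = 0
  Gödel value = 0
Łukasiewicz evaluation:
  ¬a: Łukasiewicz ¬ gives 1 − 0.92 = 0.08
  (a ∧ b) = min(0.92, 0.13) = 0.13
  (¬a ∧ (a ∧ b)) = min(0.08, 0.13) = 0.08
  ¬b: Łukasiewicz ¬ gives 1 − 0.13 = 0.87
  (b ∨ ¬b) = max(0.13, 0.87) = 0.87
  ((¬a ∧ (a ∧ b)) ∧ (b ∨ ¬b)) = min(0.08, 0.87) = 0.08
  (b ⊃ b): min(1, 1 − 0.13 + 0.13) = 1
  (((¬a ∧ (a ∧ b)) ∧ (b ∨ ¬b)) ∧ (b ⊃ b)) = min(0.08, 1) = 0.08
  Łukasiewicz value = 0.08
Difference: 0 − 0.08 = -0.08

-0.08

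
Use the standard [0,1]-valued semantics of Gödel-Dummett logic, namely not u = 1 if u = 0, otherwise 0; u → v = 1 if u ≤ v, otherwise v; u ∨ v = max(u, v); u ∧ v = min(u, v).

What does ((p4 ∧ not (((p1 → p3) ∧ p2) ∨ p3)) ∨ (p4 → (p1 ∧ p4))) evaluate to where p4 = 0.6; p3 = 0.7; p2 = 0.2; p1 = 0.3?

0.30

(p1 → p3): 0.3 ≤ 0.7, so result = 1
((p1 → p3) ∧ p2) = min(1, 0.2) = 0.2
(((p1 → p3) ∧ p2) ∨ p3) = max(0.2, 0.7) = 0.7
not (((p1 → p3) ∧ p2) ∨ p3): Gödel ¬ of 0.7 = 0 (operand ≠ 0)
(p4 ∧ not (((p1 → p3) ∧ p2) ∨ p3)) = min(0.6, 0) = 0
(p1 ∧ p4) = min(0.3, 0.6) = 0.3
(p4 → (p1 ∧ p4)): 0.6 > 0.3, so result = 0.3
((p4 ∧ not (((p1 → p3) ∧ p2) ∨ p3)) ∨ (p4 → (p1 ∧ p4))) = max(0, 0.3) = 0.3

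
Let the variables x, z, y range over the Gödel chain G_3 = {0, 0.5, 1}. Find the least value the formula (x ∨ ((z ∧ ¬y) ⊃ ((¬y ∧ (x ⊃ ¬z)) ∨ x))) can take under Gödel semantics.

0.50

The minimum is attained at x = 0.5, z = 1, y = 0:
  ¬y: Gödel ¬ of 0 = 1 (operand is 0)
  (z ∧ ¬y) = min(1, 1) = 1
  ¬y: Gödel ¬ of 0 = 1 (operand is 0)
  ¬z: Gödel ¬ of 1 = 0 (operand ≠ 0)
  (x ⊃ ¬z): 0.5 > 0, so result = 0
  (¬y ∧ (x ⊃ ¬z)) = min(1, 0) = 0
  ((¬y ∧ (x ⊃ ¬z)) ∨ x) = max(0, 0.5) = 0.5
  ((z ∧ ¬y) ⊃ ((¬y ∧ (x ⊃ ¬z)) ∨ x)): 1 > 0.5, so result = 0.5
  (x ∨ ((z ∧ ¬y) ⊃ ((¬y ∧ (x ⊃ ¬z)) ∨ x))) = max(0.5, 0.5) = 0.5
Checking all 27 assignments confirms none give a value below 0.50.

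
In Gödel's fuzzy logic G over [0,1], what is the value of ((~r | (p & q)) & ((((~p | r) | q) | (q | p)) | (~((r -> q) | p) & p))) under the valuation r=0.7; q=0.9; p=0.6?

~r: Gödel ¬ of 0.7 = 0 (operand ≠ 0)
(p & q) = min(0.6, 0.9) = 0.6
(~r | (p & q)) = max(0, 0.6) = 0.6
~p: Gödel ¬ of 0.6 = 0 (operand ≠ 0)
(~p | r) = max(0, 0.7) = 0.7
((~p | r) | q) = max(0.7, 0.9) = 0.9
(q | p) = max(0.9, 0.6) = 0.9
(((~p | r) | q) | (q | p)) = max(0.9, 0.9) = 0.9
(r -> q): 0.7 ≤ 0.9, so result = 1
((r -> q) | p) = max(1, 0.6) = 1
~((r -> q) | p): Gödel ¬ of 1 = 0 (operand ≠ 0)
(~((r -> q) | p) & p) = min(0, 0.6) = 0
((((~p | r) | q) | (q | p)) | (~((r -> q) | p) & p)) = max(0.9, 0) = 0.9
((~r | (p & q)) & ((((~p | r) | q) | (q | p)) | (~((r -> q) | p) & p))) = min(0.6, 0.9) = 0.6

0.60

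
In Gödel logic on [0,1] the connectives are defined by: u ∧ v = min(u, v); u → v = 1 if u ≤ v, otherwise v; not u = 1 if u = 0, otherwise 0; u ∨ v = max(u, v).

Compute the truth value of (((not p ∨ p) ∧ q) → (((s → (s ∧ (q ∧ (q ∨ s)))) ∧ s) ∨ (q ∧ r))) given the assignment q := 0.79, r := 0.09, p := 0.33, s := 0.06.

not p: Gödel ¬ of 0.33 = 0 (operand ≠ 0)
(not p ∨ p) = max(0, 0.33) = 0.33
((not p ∨ p) ∧ q) = min(0.33, 0.79) = 0.33
(q ∨ s) = max(0.79, 0.06) = 0.79
(q ∧ (q ∨ s)) = min(0.79, 0.79) = 0.79
(s ∧ (q ∧ (q ∨ s))) = min(0.06, 0.79) = 0.06
(s → (s ∧ (q ∧ (q ∨ s)))): 0.06 ≤ 0.06, so result = 1
((s → (s ∧ (q ∧ (q ∨ s)))) ∧ s) = min(1, 0.06) = 0.06
(q ∧ r) = min(0.79, 0.09) = 0.09
(((s → (s ∧ (q ∧ (q ∨ s)))) ∧ s) ∨ (q ∧ r)) = max(0.06, 0.09) = 0.09
(((not p ∨ p) ∧ q) → (((s → (s ∧ (q ∧ (q ∨ s)))) ∧ s) ∨ (q ∧ r))): 0.33 > 0.09, so result = 0.09

0.09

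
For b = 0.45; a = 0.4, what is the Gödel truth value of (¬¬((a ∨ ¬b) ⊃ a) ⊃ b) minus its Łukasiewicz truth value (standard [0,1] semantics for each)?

Gödel evaluation:
  ¬b: Gödel ¬ of 0.45 = 0 (operand ≠ 0)
  (a ∨ ¬b) = max(0.4, 0) = 0.4
  ((a ∨ ¬b) ⊃ a): 0.4 ≤ 0.4, so result = 1
  ¬((a ∨ ¬b) ⊃ a): Gödel ¬ of 1 = 0 (operand ≠ 0)
  ¬¬((a ∨ ¬b) ⊃ a): Gödel ¬ of 0 = 1 (operand is 0)
  (¬¬((a ∨ ¬b) ⊃ a) ⊃ b): 1 > 0.45, so result = 0.45
  Gödel value = 0.45
Łukasiewicz evaluation:
  ¬b: Łukasiewicz ¬ gives 1 − 0.45 = 0.55
  (a ∨ ¬b) = max(0.4, 0.55) = 0.55
  ((a ∨ ¬b) ⊃ a): min(1, 1 − 0.55 + 0.4) = 0.85
  ¬((a ∨ ¬b) ⊃ a): Łukasiewicz ¬ gives 1 − 0.85 = 0.15
  ¬¬((a ∨ ¬b) ⊃ a): Łukasiewicz ¬ gives 1 − 0.15 = 0.85
  (¬¬((a ∨ ¬b) ⊃ a) ⊃ b): min(1, 1 − 0.85 + 0.45) = 0.6
  Łukasiewicz value = 0.6
Difference: 0.45 − 0.6 = -0.15

-0.15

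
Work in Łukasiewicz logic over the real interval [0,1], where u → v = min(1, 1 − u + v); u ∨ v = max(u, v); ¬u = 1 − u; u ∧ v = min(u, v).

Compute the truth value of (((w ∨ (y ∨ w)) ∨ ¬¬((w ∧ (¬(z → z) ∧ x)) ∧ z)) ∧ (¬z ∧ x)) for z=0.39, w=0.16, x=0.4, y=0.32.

(y ∨ w) = max(0.32, 0.16) = 0.32
(w ∨ (y ∨ w)) = max(0.16, 0.32) = 0.32
(z → z): min(1, 1 − 0.39 + 0.39) = 1
¬(z → z): Łukasiewicz ¬ gives 1 − 1 = 0
(¬(z → z) ∧ x) = min(0, 0.4) = 0
(w ∧ (¬(z → z) ∧ x)) = min(0.16, 0) = 0
((w ∧ (¬(z → z) ∧ x)) ∧ z) = min(0, 0.39) = 0
¬((w ∧ (¬(z → z) ∧ x)) ∧ z): Łukasiewicz ¬ gives 1 − 0 = 1
¬¬((w ∧ (¬(z → z) ∧ x)) ∧ z): Łukasiewicz ¬ gives 1 − 1 = 0
((w ∨ (y ∨ w)) ∨ ¬¬((w ∧ (¬(z → z) ∧ x)) ∧ z)) = max(0.32, 0) = 0.32
¬z: Łukasiewicz ¬ gives 1 − 0.39 = 0.61
(¬z ∧ x) = min(0.61, 0.4) = 0.4
(((w ∨ (y ∨ w)) ∨ ¬¬((w ∧ (¬(z → z) ∧ x)) ∧ z)) ∧ (¬z ∧ x)) = min(0.32, 0.4) = 0.32

0.32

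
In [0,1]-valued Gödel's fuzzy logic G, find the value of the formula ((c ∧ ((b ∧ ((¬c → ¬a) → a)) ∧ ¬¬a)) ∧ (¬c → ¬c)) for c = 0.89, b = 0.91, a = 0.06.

0.06

¬c: Gödel ¬ of 0.89 = 0 (operand ≠ 0)
¬a: Gödel ¬ of 0.06 = 0 (operand ≠ 0)
(¬c → ¬a): 0 ≤ 0, so result = 1
((¬c → ¬a) → a): 1 > 0.06, so result = 0.06
(b ∧ ((¬c → ¬a) → a)) = min(0.91, 0.06) = 0.06
¬a: Gödel ¬ of 0.06 = 0 (operand ≠ 0)
¬¬a: Gödel ¬ of 0 = 1 (operand is 0)
((b ∧ ((¬c → ¬a) → a)) ∧ ¬¬a) = min(0.06, 1) = 0.06
(c ∧ ((b ∧ ((¬c → ¬a) → a)) ∧ ¬¬a)) = min(0.89, 0.06) = 0.06
¬c: Gödel ¬ of 0.89 = 0 (operand ≠ 0)
¬c: Gödel ¬ of 0.89 = 0 (operand ≠ 0)
(¬c → ¬c): 0 ≤ 0, so result = 1
((c ∧ ((b ∧ ((¬c → ¬a) → a)) ∧ ¬¬a)) ∧ (¬c → ¬c)) = min(0.06, 1) = 0.06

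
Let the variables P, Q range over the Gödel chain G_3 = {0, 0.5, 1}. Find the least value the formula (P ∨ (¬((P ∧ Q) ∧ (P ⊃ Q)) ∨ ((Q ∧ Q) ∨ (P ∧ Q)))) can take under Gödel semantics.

The minimum is attained at P = 0.5, Q = 0.5:
  (P ∧ Q) = min(0.5, 0.5) = 0.5
  (P ⊃ Q): 0.5 ≤ 0.5, so result = 1
  ((P ∧ Q) ∧ (P ⊃ Q)) = min(0.5, 1) = 0.5
  ¬((P ∧ Q) ∧ (P ⊃ Q)): Gödel ¬ of 0.5 = 0 (operand ≠ 0)
  (Q ∧ Q) = min(0.5, 0.5) = 0.5
  (P ∧ Q) = min(0.5, 0.5) = 0.5
  ((Q ∧ Q) ∨ (P ∧ Q)) = max(0.5, 0.5) = 0.5
  (¬((P ∧ Q) ∧ (P ⊃ Q)) ∨ ((Q ∧ Q) ∨ (P ∧ Q))) = max(0, 0.5) = 0.5
  (P ∨ (¬((P ∧ Q) ∧ (P ⊃ Q)) ∨ ((Q ∧ Q) ∨ (P ∧ Q)))) = max(0.5, 0.5) = 0.5
Checking all 9 assignments confirms none give a value below 0.50.

0.50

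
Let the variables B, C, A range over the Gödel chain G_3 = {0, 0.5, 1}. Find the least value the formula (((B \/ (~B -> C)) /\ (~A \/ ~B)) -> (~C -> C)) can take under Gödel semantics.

0.00

The minimum is attained at B = 0.5, C = 0, A = 0:
  ~B: Gödel ¬ of 0.5 = 0 (operand ≠ 0)
  (~B -> C): 0 ≤ 0, so result = 1
  (B \/ (~B -> C)) = max(0.5, 1) = 1
  ~A: Gödel ¬ of 0 = 1 (operand is 0)
  ~B: Gödel ¬ of 0.5 = 0 (operand ≠ 0)
  (~A \/ ~B) = max(1, 0) = 1
  ((B \/ (~B -> C)) /\ (~A \/ ~B)) = min(1, 1) = 1
  ~C: Gödel ¬ of 0 = 1 (operand is 0)
  (~C -> C): 1 > 0, so result = 0
  (((B \/ (~B -> C)) /\ (~A \/ ~B)) -> (~C -> C)): 1 > 0, so result = 0
Checking all 27 assignments confirms none give a value below 0.00.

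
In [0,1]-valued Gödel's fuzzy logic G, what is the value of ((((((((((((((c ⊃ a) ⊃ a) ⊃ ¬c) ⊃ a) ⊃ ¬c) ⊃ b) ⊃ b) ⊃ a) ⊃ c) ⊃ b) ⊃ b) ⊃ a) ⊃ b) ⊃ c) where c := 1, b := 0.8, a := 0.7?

(c ⊃ a): 1 > 0.7, so result = 0.7
((c ⊃ a) ⊃ a): 0.7 ≤ 0.7, so result = 1
¬c: Gödel ¬ of 1 = 0 (operand ≠ 0)
(((c ⊃ a) ⊃ a) ⊃ ¬c): 1 > 0, so result = 0
((((c ⊃ a) ⊃ a) ⊃ ¬c) ⊃ a): 0 ≤ 0.7, so result = 1
¬c: Gödel ¬ of 1 = 0 (operand ≠ 0)
(((((c ⊃ a) ⊃ a) ⊃ ¬c) ⊃ a) ⊃ ¬c): 1 > 0, so result = 0
((((((c ⊃ a) ⊃ a) ⊃ ¬c) ⊃ a) ⊃ ¬c) ⊃ b): 0 ≤ 0.8, so result = 1
(((((((c ⊃ a) ⊃ a) ⊃ ¬c) ⊃ a) ⊃ ¬c) ⊃ b) ⊃ b): 1 > 0.8, so result = 0.8
((((((((c ⊃ a) ⊃ a) ⊃ ¬c) ⊃ a) ⊃ ¬c) ⊃ b) ⊃ b) ⊃ a): 0.8 > 0.7, so result = 0.7
(((((((((c ⊃ a) ⊃ a) ⊃ ¬c) ⊃ a) ⊃ ¬c) ⊃ b) ⊃ b) ⊃ a) ⊃ c): 0.7 ≤ 1, so result = 1
((((((((((c ⊃ a) ⊃ a) ⊃ ¬c) ⊃ a) ⊃ ¬c) ⊃ b) ⊃ b) ⊃ a) ⊃ c) ⊃ b): 1 > 0.8, so result = 0.8
(((((((((((c ⊃ a) ⊃ a) ⊃ ¬c) ⊃ a) ⊃ ¬c) ⊃ b) ⊃ b) ⊃ a) ⊃ c) ⊃ b) ⊃ b): 0.8 ≤ 0.8, so result = 1
((((((((((((c ⊃ a) ⊃ a) ⊃ ¬c) ⊃ a) ⊃ ¬c) ⊃ b) ⊃ b) ⊃ a) ⊃ c) ⊃ b) ⊃ b) ⊃ a): 1 > 0.7, so result = 0.7
(((((((((((((c ⊃ a) ⊃ a) ⊃ ¬c) ⊃ a) ⊃ ¬c) ⊃ b) ⊃ b) ⊃ a) ⊃ c) ⊃ b) ⊃ b) ⊃ a) ⊃ b): 0.7 ≤ 0.8, so result = 1
((((((((((((((c ⊃ a) ⊃ a) ⊃ ¬c) ⊃ a) ⊃ ¬c) ⊃ b) ⊃ b) ⊃ a) ⊃ c) ⊃ b) ⊃ b) ⊃ a) ⊃ b) ⊃ c): 1 ≤ 1, so result = 1

1.00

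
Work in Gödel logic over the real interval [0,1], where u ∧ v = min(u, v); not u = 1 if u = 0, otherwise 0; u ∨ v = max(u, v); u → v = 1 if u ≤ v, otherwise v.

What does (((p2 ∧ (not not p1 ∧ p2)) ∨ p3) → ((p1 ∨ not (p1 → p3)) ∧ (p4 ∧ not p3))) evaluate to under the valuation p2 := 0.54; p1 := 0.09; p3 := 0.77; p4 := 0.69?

not p1: Gödel ¬ of 0.09 = 0 (operand ≠ 0)
not not p1: Gödel ¬ of 0 = 1 (operand is 0)
(not not p1 ∧ p2) = min(1, 0.54) = 0.54
(p2 ∧ (not not p1 ∧ p2)) = min(0.54, 0.54) = 0.54
((p2 ∧ (not not p1 ∧ p2)) ∨ p3) = max(0.54, 0.77) = 0.77
(p1 → p3): 0.09 ≤ 0.77, so result = 1
not (p1 → p3): Gödel ¬ of 1 = 0 (operand ≠ 0)
(p1 ∨ not (p1 → p3)) = max(0.09, 0) = 0.09
not p3: Gödel ¬ of 0.77 = 0 (operand ≠ 0)
(p4 ∧ not p3) = min(0.69, 0) = 0
((p1 ∨ not (p1 → p3)) ∧ (p4 ∧ not p3)) = min(0.09, 0) = 0
(((p2 ∧ (not not p1 ∧ p2)) ∨ p3) → ((p1 ∨ not (p1 → p3)) ∧ (p4 ∧ not p3))): 0.77 > 0, so result = 0

0.00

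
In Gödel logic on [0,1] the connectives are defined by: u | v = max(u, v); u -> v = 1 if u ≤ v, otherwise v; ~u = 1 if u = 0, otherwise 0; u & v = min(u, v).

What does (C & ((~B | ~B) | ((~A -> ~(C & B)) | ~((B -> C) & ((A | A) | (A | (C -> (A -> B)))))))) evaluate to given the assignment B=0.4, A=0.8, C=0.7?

~B: Gödel ¬ of 0.4 = 0 (operand ≠ 0)
~B: Gödel ¬ of 0.4 = 0 (operand ≠ 0)
(~B | ~B) = max(0, 0) = 0
~A: Gödel ¬ of 0.8 = 0 (operand ≠ 0)
(C & B) = min(0.7, 0.4) = 0.4
~(C & B): Gödel ¬ of 0.4 = 0 (operand ≠ 0)
(~A -> ~(C & B)): 0 ≤ 0, so result = 1
(B -> C): 0.4 ≤ 0.7, so result = 1
(A | A) = max(0.8, 0.8) = 0.8
(A -> B): 0.8 > 0.4, so result = 0.4
(C -> (A -> B)): 0.7 > 0.4, so result = 0.4
(A | (C -> (A -> B))) = max(0.8, 0.4) = 0.8
((A | A) | (A | (C -> (A -> B)))) = max(0.8, 0.8) = 0.8
((B -> C) & ((A | A) | (A | (C -> (A -> B))))) = min(1, 0.8) = 0.8
~((B -> C) & ((A | A) | (A | (C -> (A -> B))))): Gödel ¬ of 0.8 = 0 (operand ≠ 0)
((~A -> ~(C & B)) | ~((B -> C) & ((A | A) | (A | (C -> (A -> B)))))) = max(1, 0) = 1
((~B | ~B) | ((~A -> ~(C & B)) | ~((B -> C) & ((A | A) | (A | (C -> (A -> B))))))) = max(0, 1) = 1
(C & ((~B | ~B) | ((~A -> ~(C & B)) | ~((B -> C) & ((A | A) | (A | (C -> (A -> B)))))))) = min(0.7, 1) = 0.7

0.70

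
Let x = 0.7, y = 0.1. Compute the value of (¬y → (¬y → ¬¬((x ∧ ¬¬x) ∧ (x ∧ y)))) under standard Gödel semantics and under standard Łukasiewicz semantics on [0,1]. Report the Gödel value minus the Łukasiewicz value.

0.70

Gödel evaluation:
  ¬y: Gödel ¬ of 0.1 = 0 (operand ≠ 0)
  ¬y: Gödel ¬ of 0.1 = 0 (operand ≠ 0)
  ¬x: Gödel ¬ of 0.7 = 0 (operand ≠ 0)
  ¬¬x: Gödel ¬ of 0 = 1 (operand is 0)
  (x ∧ ¬¬x) = min(0.7, 1) = 0.7
  (x ∧ y) = min(0.7, 0.1) = 0.1
  ((x ∧ ¬¬x) ∧ (x ∧ y)) = min(0.7, 0.1) = 0.1
  ¬((x ∧ ¬¬x) ∧ (x ∧ y)): Gödel ¬ of 0.1 = 0 (operand ≠ 0)
  ¬¬((x ∧ ¬¬x) ∧ (x ∧ y)): Gödel ¬ of 0 = 1 (operand is 0)
  (¬y → ¬¬((x ∧ ¬¬x) ∧ (x ∧ y))): 0 ≤ 1, so result = 1
  (¬y → (¬y → ¬¬((x ∧ ¬¬x) ∧ (x ∧ y)))): 0 ≤ 1, so result = 1
  Gödel value = 1
Łukasiewicz evaluation:
  ¬y: Łukasiewicz ¬ gives 1 − 0.1 = 0.9
  ¬y: Łukasiewicz ¬ gives 1 − 0.1 = 0.9
  ¬x: Łukasiewicz ¬ gives 1 − 0.7 = 0.3
  ¬¬x: Łukasiewicz ¬ gives 1 − 0.3 = 0.7
  (x ∧ ¬¬x) = min(0.7, 0.7) = 0.7
  (x ∧ y) = min(0.7, 0.1) = 0.1
  ((x ∧ ¬¬x) ∧ (x ∧ y)) = min(0.7, 0.1) = 0.1
  ¬((x ∧ ¬¬x) ∧ (x ∧ y)): Łukasiewicz ¬ gives 1 − 0.1 = 0.9
  ¬¬((x ∧ ¬¬x) ∧ (x ∧ y)): Łukasiewicz ¬ gives 1 − 0.9 = 0.1
  (¬y → ¬¬((x ∧ ¬¬x) ∧ (x ∧ y))): min(1, 1 − 0.9 + 0.1) = 0.2
  (¬y → (¬y → ¬¬((x ∧ ¬¬x) ∧ (x ∧ y)))): min(1, 1 − 0.9 + 0.2) = 0.3
  Łukasiewicz value = 0.3
Difference: 1 − 0.3 = 0.70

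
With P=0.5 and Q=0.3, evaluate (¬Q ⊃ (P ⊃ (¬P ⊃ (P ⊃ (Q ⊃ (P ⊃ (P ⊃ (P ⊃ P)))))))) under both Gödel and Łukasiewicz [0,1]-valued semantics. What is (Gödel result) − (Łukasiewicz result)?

0.00

Gödel evaluation:
  ¬Q: Gödel ¬ of 0.3 = 0 (operand ≠ 0)
  ¬P: Gödel ¬ of 0.5 = 0 (operand ≠ 0)
  (P ⊃ P): 0.5 ≤ 0.5, so result = 1
  (P ⊃ (P ⊃ P)): 0.5 ≤ 1, so result = 1
  (P ⊃ (P ⊃ (P ⊃ P))): 0.5 ≤ 1, so result = 1
  (Q ⊃ (P ⊃ (P ⊃ (P ⊃ P)))): 0.3 ≤ 1, so result = 1
  (P ⊃ (Q ⊃ (P ⊃ (P ⊃ (P ⊃ P))))): 0.5 ≤ 1, so result = 1
  (¬P ⊃ (P ⊃ (Q ⊃ (P ⊃ (P ⊃ (P ⊃ P)))))): 0 ≤ 1, so result = 1
  (P ⊃ (¬P ⊃ (P ⊃ (Q ⊃ (P ⊃ (P ⊃ (P ⊃ P))))))): 0.5 ≤ 1, so result = 1
  (¬Q ⊃ (P ⊃ (¬P ⊃ (P ⊃ (Q ⊃ (P ⊃ (P ⊃ (P ⊃ P)))))))): 0 ≤ 1, so result = 1
  Gödel value = 1
Łukasiewicz evaluation:
  ¬Q: Łukasiewicz ¬ gives 1 − 0.3 = 0.7
  ¬P: Łukasiewicz ¬ gives 1 − 0.5 = 0.5
  (P ⊃ P): min(1, 1 − 0.5 + 0.5) = 1
  (P ⊃ (P ⊃ P)): min(1, 1 − 0.5 + 1) = 1
  (P ⊃ (P ⊃ (P ⊃ P))): min(1, 1 − 0.5 + 1) = 1
  (Q ⊃ (P ⊃ (P ⊃ (P ⊃ P)))): min(1, 1 − 0.3 + 1) = 1
  (P ⊃ (Q ⊃ (P ⊃ (P ⊃ (P ⊃ P))))): min(1, 1 − 0.5 + 1) = 1
  (¬P ⊃ (P ⊃ (Q ⊃ (P ⊃ (P ⊃ (P ⊃ P)))))): min(1, 1 − 0.5 + 1) = 1
  (P ⊃ (¬P ⊃ (P ⊃ (Q ⊃ (P ⊃ (P ⊃ (P ⊃ P))))))): min(1, 1 − 0.5 + 1) = 1
  (¬Q ⊃ (P ⊃ (¬P ⊃ (P ⊃ (Q ⊃ (P ⊃ (P ⊃ (P ⊃ P)))))))): min(1, 1 − 0.7 + 1) = 1
  Łukasiewicz value = 1
Difference: 1 − 1 = 0.00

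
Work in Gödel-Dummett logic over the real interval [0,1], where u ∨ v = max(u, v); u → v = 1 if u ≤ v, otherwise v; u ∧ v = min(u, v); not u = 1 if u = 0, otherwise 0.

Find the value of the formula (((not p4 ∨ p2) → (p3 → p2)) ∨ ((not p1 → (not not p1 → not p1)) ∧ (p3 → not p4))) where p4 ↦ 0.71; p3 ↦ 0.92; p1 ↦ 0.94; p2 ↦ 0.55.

not p4: Gödel ¬ of 0.71 = 0 (operand ≠ 0)
(not p4 ∨ p2) = max(0, 0.55) = 0.55
(p3 → p2): 0.92 > 0.55, so result = 0.55
((not p4 ∨ p2) → (p3 → p2)): 0.55 ≤ 0.55, so result = 1
not p1: Gödel ¬ of 0.94 = 0 (operand ≠ 0)
not p1: Gödel ¬ of 0.94 = 0 (operand ≠ 0)
not not p1: Gödel ¬ of 0 = 1 (operand is 0)
not p1: Gödel ¬ of 0.94 = 0 (operand ≠ 0)
(not not p1 → not p1): 1 > 0, so result = 0
(not p1 → (not not p1 → not p1)): 0 ≤ 0, so result = 1
not p4: Gödel ¬ of 0.71 = 0 (operand ≠ 0)
(p3 → not p4): 0.92 > 0, so result = 0
((not p1 → (not not p1 → not p1)) ∧ (p3 → not p4)) = min(1, 0) = 0
(((not p4 ∨ p2) → (p3 → p2)) ∨ ((not p1 → (not not p1 → not p1)) ∧ (p3 → not p4))) = max(1, 0) = 1

1.00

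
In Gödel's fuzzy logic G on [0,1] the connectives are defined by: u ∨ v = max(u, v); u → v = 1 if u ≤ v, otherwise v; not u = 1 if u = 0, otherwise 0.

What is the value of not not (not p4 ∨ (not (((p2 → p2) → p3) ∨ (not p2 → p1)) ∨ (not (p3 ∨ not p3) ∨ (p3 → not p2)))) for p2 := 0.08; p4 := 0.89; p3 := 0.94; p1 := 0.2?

0.00

not p4: Gödel ¬ of 0.89 = 0 (operand ≠ 0)
(p2 → p2): 0.08 ≤ 0.08, so result = 1
((p2 → p2) → p3): 1 > 0.94, so result = 0.94
not p2: Gödel ¬ of 0.08 = 0 (operand ≠ 0)
(not p2 → p1): 0 ≤ 0.2, so result = 1
(((p2 → p2) → p3) ∨ (not p2 → p1)) = max(0.94, 1) = 1
not (((p2 → p2) → p3) ∨ (not p2 → p1)): Gödel ¬ of 1 = 0 (operand ≠ 0)
not p3: Gödel ¬ of 0.94 = 0 (operand ≠ 0)
(p3 ∨ not p3) = max(0.94, 0) = 0.94
not (p3 ∨ not p3): Gödel ¬ of 0.94 = 0 (operand ≠ 0)
not p2: Gödel ¬ of 0.08 = 0 (operand ≠ 0)
(p3 → not p2): 0.94 > 0, so result = 0
(not (p3 ∨ not p3) ∨ (p3 → not p2)) = max(0, 0) = 0
(not (((p2 → p2) → p3) ∨ (not p2 → p1)) ∨ (not (p3 ∨ not p3) ∨ (p3 → not p2))) = max(0, 0) = 0
(not p4 ∨ (not (((p2 → p2) → p3) ∨ (not p2 → p1)) ∨ (not (p3 ∨ not p3) ∨ (p3 → not p2)))) = max(0, 0) = 0
not (not p4 ∨ (not (((p2 → p2) → p3) ∨ (not p2 → p1)) ∨ (not (p3 ∨ not p3) ∨ (p3 → not p2)))): Gödel ¬ of 0 = 1 (operand is 0)
not not (not p4 ∨ (not (((p2 → p2) → p3) ∨ (not p2 → p1)) ∨ (not (p3 ∨ not p3) ∨ (p3 → not p2)))): Gödel ¬ of 1 = 0 (operand ≠ 0)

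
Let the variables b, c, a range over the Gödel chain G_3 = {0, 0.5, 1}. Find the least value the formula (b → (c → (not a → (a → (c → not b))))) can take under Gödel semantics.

Every assignment gives 1. For instance at b = 0, c = 0, a = 0:
  not a: Gödel ¬ of 0 = 1 (operand is 0)
  not b: Gödel ¬ of 0 = 1 (operand is 0)
  (c → not b): 0 ≤ 1, so result = 1
  (a → (c → not b)): 0 ≤ 1, so result = 1
  (not a → (a → (c → not b))): 1 ≤ 1, so result = 1
  (c → (not a → (a → (c → not b)))): 0 ≤ 1, so result = 1
  (b → (c → (not a → (a → (c → not b))))): 0 ≤ 1, so result = 1
All 27 assignments give value 1 — the formula is a G_3-tautology.

1.00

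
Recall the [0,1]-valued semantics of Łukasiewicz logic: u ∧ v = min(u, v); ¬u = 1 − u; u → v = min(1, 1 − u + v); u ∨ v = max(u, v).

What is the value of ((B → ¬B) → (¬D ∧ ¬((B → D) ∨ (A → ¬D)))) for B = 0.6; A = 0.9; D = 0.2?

¬B: Łukasiewicz ¬ gives 1 − 0.6 = 0.4
(B → ¬B): min(1, 1 − 0.6 + 0.4) = 0.8
¬D: Łukasiewicz ¬ gives 1 − 0.2 = 0.8
(B → D): min(1, 1 − 0.6 + 0.2) = 0.6
¬D: Łukasiewicz ¬ gives 1 − 0.2 = 0.8
(A → ¬D): min(1, 1 − 0.9 + 0.8) = 0.9
((B → D) ∨ (A → ¬D)) = max(0.6, 0.9) = 0.9
¬((B → D) ∨ (A → ¬D)): Łukasiewicz ¬ gives 1 − 0.9 = 0.1
(¬D ∧ ¬((B → D) ∨ (A → ¬D))) = min(0.8, 0.1) = 0.1
((B → ¬B) → (¬D ∧ ¬((B → D) ∨ (A → ¬D)))): min(1, 1 − 0.8 + 0.1) = 0.3

0.30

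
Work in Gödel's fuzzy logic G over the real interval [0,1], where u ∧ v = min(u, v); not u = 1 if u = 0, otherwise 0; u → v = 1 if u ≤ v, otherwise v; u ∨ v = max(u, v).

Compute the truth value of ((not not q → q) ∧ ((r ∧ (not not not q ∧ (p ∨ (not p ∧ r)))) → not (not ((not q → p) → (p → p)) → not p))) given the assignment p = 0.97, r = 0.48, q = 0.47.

not q: Gödel ¬ of 0.47 = 0 (operand ≠ 0)
not not q: Gödel ¬ of 0 = 1 (operand is 0)
(not not q → q): 1 > 0.47, so result = 0.47
not q: Gödel ¬ of 0.47 = 0 (operand ≠ 0)
not not q: Gödel ¬ of 0 = 1 (operand is 0)
not not not q: Gödel ¬ of 1 = 0 (operand ≠ 0)
not p: Gödel ¬ of 0.97 = 0 (operand ≠ 0)
(not p ∧ r) = min(0, 0.48) = 0
(p ∨ (not p ∧ r)) = max(0.97, 0) = 0.97
(not not not q ∧ (p ∨ (not p ∧ r))) = min(0, 0.97) = 0
(r ∧ (not not not q ∧ (p ∨ (not p ∧ r)))) = min(0.48, 0) = 0
not q: Gödel ¬ of 0.47 = 0 (operand ≠ 0)
(not q → p): 0 ≤ 0.97, so result = 1
(p → p): 0.97 ≤ 0.97, so result = 1
((not q → p) → (p → p)): 1 ≤ 1, so result = 1
not ((not q → p) → (p → p)): Gödel ¬ of 1 = 0 (operand ≠ 0)
not p: Gödel ¬ of 0.97 = 0 (operand ≠ 0)
(not ((not q → p) → (p → p)) → not p): 0 ≤ 0, so result = 1
not (not ((not q → p) → (p → p)) → not p): Gödel ¬ of 1 = 0 (operand ≠ 0)
((r ∧ (not not not q ∧ (p ∨ (not p ∧ r)))) → not (not ((not q → p) → (p → p)) → not p)): 0 ≤ 0, so result = 1
((not not q → q) ∧ ((r ∧ (not not not q ∧ (p ∨ (not p ∧ r)))) → not (not ((not q → p) → (p → p)) → not p))) = min(0.47, 1) = 0.47

0.47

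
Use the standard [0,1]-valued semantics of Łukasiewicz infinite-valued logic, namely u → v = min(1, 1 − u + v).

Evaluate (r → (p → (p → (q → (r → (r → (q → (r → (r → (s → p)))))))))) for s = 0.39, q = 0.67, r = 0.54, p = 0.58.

(s → p): min(1, 1 − 0.39 + 0.58) = 1
(r → (s → p)): min(1, 1 − 0.54 + 1) = 1
(r → (r → (s → p))): min(1, 1 − 0.54 + 1) = 1
(q → (r → (r → (s → p)))): min(1, 1 − 0.67 + 1) = 1
(r → (q → (r → (r → (s → p))))): min(1, 1 − 0.54 + 1) = 1
(r → (r → (q → (r → (r → (s → p)))))): min(1, 1 − 0.54 + 1) = 1
(q → (r → (r → (q → (r → (r → (s → p))))))): min(1, 1 − 0.67 + 1) = 1
(p → (q → (r → (r → (q → (r → (r → (s → p)))))))): min(1, 1 − 0.58 + 1) = 1
(p → (p → (q → (r → (r → (q → (r → (r → (s → p))))))))): min(1, 1 − 0.58 + 1) = 1
(r → (p → (p → (q → (r → (r → (q → (r → (r → (s → p)))))))))): min(1, 1 − 0.54 + 1) = 1

1.00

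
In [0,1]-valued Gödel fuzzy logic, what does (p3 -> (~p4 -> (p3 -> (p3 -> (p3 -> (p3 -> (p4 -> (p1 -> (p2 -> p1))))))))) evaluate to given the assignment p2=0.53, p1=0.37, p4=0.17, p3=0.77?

~p4: Gödel ¬ of 0.17 = 0 (operand ≠ 0)
(p2 -> p1): 0.53 > 0.37, so result = 0.37
(p1 -> (p2 -> p1)): 0.37 ≤ 0.37, so result = 1
(p4 -> (p1 -> (p2 -> p1))): 0.17 ≤ 1, so result = 1
(p3 -> (p4 -> (p1 -> (p2 -> p1)))): 0.77 ≤ 1, so result = 1
(p3 -> (p3 -> (p4 -> (p1 -> (p2 -> p1))))): 0.77 ≤ 1, so result = 1
(p3 -> (p3 -> (p3 -> (p4 -> (p1 -> (p2 -> p1)))))): 0.77 ≤ 1, so result = 1
(p3 -> (p3 -> (p3 -> (p3 -> (p4 -> (p1 -> (p2 -> p1))))))): 0.77 ≤ 1, so result = 1
(~p4 -> (p3 -> (p3 -> (p3 -> (p3 -> (p4 -> (p1 -> (p2 -> p1)))))))): 0 ≤ 1, so result = 1
(p3 -> (~p4 -> (p3 -> (p3 -> (p3 -> (p3 -> (p4 -> (p1 -> (p2 -> p1))))))))): 0.77 ≤ 1, so result = 1

1.00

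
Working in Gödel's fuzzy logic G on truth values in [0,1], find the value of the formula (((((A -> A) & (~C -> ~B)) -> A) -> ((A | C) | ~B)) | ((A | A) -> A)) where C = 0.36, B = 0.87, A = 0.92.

(A -> A): 0.92 ≤ 0.92, so result = 1
~C: Gödel ¬ of 0.36 = 0 (operand ≠ 0)
~B: Gödel ¬ of 0.87 = 0 (operand ≠ 0)
(~C -> ~B): 0 ≤ 0, so result = 1
((A -> A) & (~C -> ~B)) = min(1, 1) = 1
(((A -> A) & (~C -> ~B)) -> A): 1 > 0.92, so result = 0.92
(A | C) = max(0.92, 0.36) = 0.92
~B: Gödel ¬ of 0.87 = 0 (operand ≠ 0)
((A | C) | ~B) = max(0.92, 0) = 0.92
((((A -> A) & (~C -> ~B)) -> A) -> ((A | C) | ~B)): 0.92 ≤ 0.92, so result = 1
(A | A) = max(0.92, 0.92) = 0.92
((A | A) -> A): 0.92 ≤ 0.92, so result = 1
(((((A -> A) & (~C -> ~B)) -> A) -> ((A | C) | ~B)) | ((A | A) -> A)) = max(1, 1) = 1

1.00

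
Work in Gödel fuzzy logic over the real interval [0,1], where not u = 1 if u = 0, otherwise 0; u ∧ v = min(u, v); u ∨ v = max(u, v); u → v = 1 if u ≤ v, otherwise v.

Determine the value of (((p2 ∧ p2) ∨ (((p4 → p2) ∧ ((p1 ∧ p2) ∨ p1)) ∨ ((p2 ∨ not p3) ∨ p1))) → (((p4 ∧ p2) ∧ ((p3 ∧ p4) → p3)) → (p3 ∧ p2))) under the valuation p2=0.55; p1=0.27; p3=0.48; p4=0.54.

(p2 ∧ p2) = min(0.55, 0.55) = 0.55
(p4 → p2): 0.54 ≤ 0.55, so result = 1
(p1 ∧ p2) = min(0.27, 0.55) = 0.27
((p1 ∧ p2) ∨ p1) = max(0.27, 0.27) = 0.27
((p4 → p2) ∧ ((p1 ∧ p2) ∨ p1)) = min(1, 0.27) = 0.27
not p3: Gödel ¬ of 0.48 = 0 (operand ≠ 0)
(p2 ∨ not p3) = max(0.55, 0) = 0.55
((p2 ∨ not p3) ∨ p1) = max(0.55, 0.27) = 0.55
(((p4 → p2) ∧ ((p1 ∧ p2) ∨ p1)) ∨ ((p2 ∨ not p3) ∨ p1)) = max(0.27, 0.55) = 0.55
((p2 ∧ p2) ∨ (((p4 → p2) ∧ ((p1 ∧ p2) ∨ p1)) ∨ ((p2 ∨ not p3) ∨ p1))) = max(0.55, 0.55) = 0.55
(p4 ∧ p2) = min(0.54, 0.55) = 0.54
(p3 ∧ p4) = min(0.48, 0.54) = 0.48
((p3 ∧ p4) → p3): 0.48 ≤ 0.48, so result = 1
((p4 ∧ p2) ∧ ((p3 ∧ p4) → p3)) = min(0.54, 1) = 0.54
(p3 ∧ p2) = min(0.48, 0.55) = 0.48
(((p4 ∧ p2) ∧ ((p3 ∧ p4) → p3)) → (p3 ∧ p2)): 0.54 > 0.48, so result = 0.48
(((p2 ∧ p2) ∨ (((p4 → p2) ∧ ((p1 ∧ p2) ∨ p1)) ∨ ((p2 ∨ not p3) ∨ p1))) → (((p4 ∧ p2) ∧ ((p3 ∧ p4) → p3)) → (p3 ∧ p2))): 0.55 > 0.48, so result = 0.48

0.48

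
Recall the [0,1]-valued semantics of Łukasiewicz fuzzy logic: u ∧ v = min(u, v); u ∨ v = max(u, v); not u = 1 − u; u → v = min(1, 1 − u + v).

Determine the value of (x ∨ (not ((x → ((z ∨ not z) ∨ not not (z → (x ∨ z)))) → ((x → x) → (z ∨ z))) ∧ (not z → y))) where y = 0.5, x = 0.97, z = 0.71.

0.97

not z: Łukasiewicz ¬ gives 1 − 0.71 = 0.29
(z ∨ not z) = max(0.71, 0.29) = 0.71
(x ∨ z) = max(0.97, 0.71) = 0.97
(z → (x ∨ z)): min(1, 1 − 0.71 + 0.97) = 1
not (z → (x ∨ z)): Łukasiewicz ¬ gives 1 − 1 = 0
not not (z → (x ∨ z)): Łukasiewicz ¬ gives 1 − 0 = 1
((z ∨ not z) ∨ not not (z → (x ∨ z))) = max(0.71, 1) = 1
(x → ((z ∨ not z) ∨ not not (z → (x ∨ z)))): min(1, 1 − 0.97 + 1) = 1
(x → x): min(1, 1 − 0.97 + 0.97) = 1
(z ∨ z) = max(0.71, 0.71) = 0.71
((x → x) → (z ∨ z)): min(1, 1 − 1 + 0.71) = 0.71
((x → ((z ∨ not z) ∨ not not (z → (x ∨ z)))) → ((x → x) → (z ∨ z))): min(1, 1 − 1 + 0.71) = 0.71
not ((x → ((z ∨ not z) ∨ not not (z → (x ∨ z)))) → ((x → x) → (z ∨ z))): Łukasiewicz ¬ gives 1 − 0.71 = 0.29
not z: Łukasiewicz ¬ gives 1 − 0.71 = 0.29
(not z → y): min(1, 1 − 0.29 + 0.5) = 1
(not ((x → ((z ∨ not z) ∨ not not (z → (x ∨ z)))) → ((x → x) → (z ∨ z))) ∧ (not z → y)) = min(0.29, 1) = 0.29
(x ∨ (not ((x → ((z ∨ not z) ∨ not not (z → (x ∨ z)))) → ((x → x) → (z ∨ z))) ∧ (not z → y))) = max(0.97, 0.29) = 0.97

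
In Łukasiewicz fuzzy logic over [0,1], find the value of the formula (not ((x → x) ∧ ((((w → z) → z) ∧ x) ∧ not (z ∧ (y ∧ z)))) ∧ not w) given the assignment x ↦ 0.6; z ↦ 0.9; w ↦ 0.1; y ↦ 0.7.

(x → x): min(1, 1 − 0.6 + 0.6) = 1
(w → z): min(1, 1 − 0.1 + 0.9) = 1
((w → z) → z): min(1, 1 − 1 + 0.9) = 0.9
(((w → z) → z) ∧ x) = min(0.9, 0.6) = 0.6
(y ∧ z) = min(0.7, 0.9) = 0.7
(z ∧ (y ∧ z)) = min(0.9, 0.7) = 0.7
not (z ∧ (y ∧ z)): Łukasiewicz ¬ gives 1 − 0.7 = 0.3
((((w → z) → z) ∧ x) ∧ not (z ∧ (y ∧ z))) = min(0.6, 0.3) = 0.3
((x → x) ∧ ((((w → z) → z) ∧ x) ∧ not (z ∧ (y ∧ z)))) = min(1, 0.3) = 0.3
not ((x → x) ∧ ((((w → z) → z) ∧ x) ∧ not (z ∧ (y ∧ z)))): Łukasiewicz ¬ gives 1 − 0.3 = 0.7
not w: Łukasiewicz ¬ gives 1 − 0.1 = 0.9
(not ((x → x) ∧ ((((w → z) → z) ∧ x) ∧ not (z ∧ (y ∧ z)))) ∧ not w) = min(0.7, 0.9) = 0.7

0.70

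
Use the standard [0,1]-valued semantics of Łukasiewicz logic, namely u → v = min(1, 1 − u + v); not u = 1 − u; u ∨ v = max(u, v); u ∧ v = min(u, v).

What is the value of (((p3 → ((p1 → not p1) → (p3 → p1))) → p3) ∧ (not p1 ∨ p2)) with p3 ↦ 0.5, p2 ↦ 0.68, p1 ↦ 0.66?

0.50

not p1: Łukasiewicz ¬ gives 1 − 0.66 = 0.34
(p1 → not p1): min(1, 1 − 0.66 + 0.34) = 0.68
(p3 → p1): min(1, 1 − 0.5 + 0.66) = 1
((p1 → not p1) → (p3 → p1)): min(1, 1 − 0.68 + 1) = 1
(p3 → ((p1 → not p1) → (p3 → p1))): min(1, 1 − 0.5 + 1) = 1
((p3 → ((p1 → not p1) → (p3 → p1))) → p3): min(1, 1 − 1 + 0.5) = 0.5
not p1: Łukasiewicz ¬ gives 1 − 0.66 = 0.34
(not p1 ∨ p2) = max(0.34, 0.68) = 0.68
(((p3 → ((p1 → not p1) → (p3 → p1))) → p3) ∧ (not p1 ∨ p2)) = min(0.5, 0.68) = 0.5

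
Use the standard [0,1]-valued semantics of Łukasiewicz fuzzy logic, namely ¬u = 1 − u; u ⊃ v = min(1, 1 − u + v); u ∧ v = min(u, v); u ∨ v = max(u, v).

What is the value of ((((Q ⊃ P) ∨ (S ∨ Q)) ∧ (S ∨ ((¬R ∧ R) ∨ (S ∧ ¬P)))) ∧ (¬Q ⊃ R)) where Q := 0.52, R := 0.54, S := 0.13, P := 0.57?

(Q ⊃ P): min(1, 1 − 0.52 + 0.57) = 1
(S ∨ Q) = max(0.13, 0.52) = 0.52
((Q ⊃ P) ∨ (S ∨ Q)) = max(1, 0.52) = 1
¬R: Łukasiewicz ¬ gives 1 − 0.54 = 0.46
(¬R ∧ R) = min(0.46, 0.54) = 0.46
¬P: Łukasiewicz ¬ gives 1 − 0.57 = 0.43
(S ∧ ¬P) = min(0.13, 0.43) = 0.13
((¬R ∧ R) ∨ (S ∧ ¬P)) = max(0.46, 0.13) = 0.46
(S ∨ ((¬R ∧ R) ∨ (S ∧ ¬P))) = max(0.13, 0.46) = 0.46
(((Q ⊃ P) ∨ (S ∨ Q)) ∧ (S ∨ ((¬R ∧ R) ∨ (S ∧ ¬P)))) = min(1, 0.46) = 0.46
¬Q: Łukasiewicz ¬ gives 1 − 0.52 = 0.48
(¬Q ⊃ R): min(1, 1 − 0.48 + 0.54) = 1
((((Q ⊃ P) ∨ (S ∨ Q)) ∧ (S ∨ ((¬R ∧ R) ∨ (S ∧ ¬P)))) ∧ (¬Q ⊃ R)) = min(0.46, 1) = 0.46

0.46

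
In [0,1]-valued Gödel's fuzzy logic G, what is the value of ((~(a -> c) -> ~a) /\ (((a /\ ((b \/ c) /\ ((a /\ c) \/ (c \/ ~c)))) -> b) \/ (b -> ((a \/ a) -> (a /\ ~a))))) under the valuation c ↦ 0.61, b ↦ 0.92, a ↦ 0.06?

(a -> c): 0.06 ≤ 0.61, so result = 1
~(a -> c): Gödel ¬ of 1 = 0 (operand ≠ 0)
~a: Gödel ¬ of 0.06 = 0 (operand ≠ 0)
(~(a -> c) -> ~a): 0 ≤ 0, so result = 1
(b \/ c) = max(0.92, 0.61) = 0.92
(a /\ c) = min(0.06, 0.61) = 0.06
~c: Gödel ¬ of 0.61 = 0 (operand ≠ 0)
(c \/ ~c) = max(0.61, 0) = 0.61
((a /\ c) \/ (c \/ ~c)) = max(0.06, 0.61) = 0.61
((b \/ c) /\ ((a /\ c) \/ (c \/ ~c))) = min(0.92, 0.61) = 0.61
(a /\ ((b \/ c) /\ ((a /\ c) \/ (c \/ ~c)))) = min(0.06, 0.61) = 0.06
((a /\ ((b \/ c) /\ ((a /\ c) \/ (c \/ ~c)))) -> b): 0.06 ≤ 0.92, so result = 1
(a \/ a) = max(0.06, 0.06) = 0.06
~a: Gödel ¬ of 0.06 = 0 (operand ≠ 0)
(a /\ ~a) = min(0.06, 0) = 0
((a \/ a) -> (a /\ ~a)): 0.06 > 0, so result = 0
(b -> ((a \/ a) -> (a /\ ~a))): 0.92 > 0, so result = 0
(((a /\ ((b \/ c) /\ ((a /\ c) \/ (c \/ ~c)))) -> b) \/ (b -> ((a \/ a) -> (a /\ ~a)))) = max(1, 0) = 1
((~(a -> c) -> ~a) /\ (((a /\ ((b \/ c) /\ ((a /\ c) \/ (c \/ ~c)))) -> b) \/ (b -> ((a \/ a) -> (a /\ ~a))))) = min(1, 1) = 1

1.00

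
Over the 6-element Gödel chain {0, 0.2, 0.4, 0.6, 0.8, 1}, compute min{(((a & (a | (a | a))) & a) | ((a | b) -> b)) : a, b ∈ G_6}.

0.20

The minimum is attained at a = 0.2, b = 0:
  (a | a) = max(0.2, 0.2) = 0.2
  (a | (a | a)) = max(0.2, 0.2) = 0.2
  (a & (a | (a | a))) = min(0.2, 0.2) = 0.2
  ((a & (a | (a | a))) & a) = min(0.2, 0.2) = 0.2
  (a | b) = max(0.2, 0) = 0.2
  ((a | b) -> b): 0.2 > 0, so result = 0
  (((a & (a | (a | a))) & a) | ((a | b) -> b)) = max(0.2, 0) = 0.2
Checking all 36 assignments confirms none give a value below 0.20.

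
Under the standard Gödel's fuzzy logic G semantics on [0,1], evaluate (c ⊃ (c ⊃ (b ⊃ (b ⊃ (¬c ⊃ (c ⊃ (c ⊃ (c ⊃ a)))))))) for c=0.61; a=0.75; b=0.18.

¬c: Gödel ¬ of 0.61 = 0 (operand ≠ 0)
(c ⊃ a): 0.61 ≤ 0.75, so result = 1
(c ⊃ (c ⊃ a)): 0.61 ≤ 1, so result = 1
(c ⊃ (c ⊃ (c ⊃ a))): 0.61 ≤ 1, so result = 1
(¬c ⊃ (c ⊃ (c ⊃ (c ⊃ a)))): 0 ≤ 1, so result = 1
(b ⊃ (¬c ⊃ (c ⊃ (c ⊃ (c ⊃ a))))): 0.18 ≤ 1, so result = 1
(b ⊃ (b ⊃ (¬c ⊃ (c ⊃ (c ⊃ (c ⊃ a)))))): 0.18 ≤ 1, so result = 1
(c ⊃ (b ⊃ (b ⊃ (¬c ⊃ (c ⊃ (c ⊃ (c ⊃ a))))))): 0.61 ≤ 1, so result = 1
(c ⊃ (c ⊃ (b ⊃ (b ⊃ (¬c ⊃ (c ⊃ (c ⊃ (c ⊃ a)))))))): 0.61 ≤ 1, so result = 1

1.00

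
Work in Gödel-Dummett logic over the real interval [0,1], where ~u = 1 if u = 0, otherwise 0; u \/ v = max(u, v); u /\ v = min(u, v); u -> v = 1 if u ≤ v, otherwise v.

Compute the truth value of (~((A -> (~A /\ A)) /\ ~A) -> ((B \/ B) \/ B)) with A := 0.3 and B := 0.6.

0.60

~A: Gödel ¬ of 0.3 = 0 (operand ≠ 0)
(~A /\ A) = min(0, 0.3) = 0
(A -> (~A /\ A)): 0.3 > 0, so result = 0
~A: Gödel ¬ of 0.3 = 0 (operand ≠ 0)
((A -> (~A /\ A)) /\ ~A) = min(0, 0) = 0
~((A -> (~A /\ A)) /\ ~A): Gödel ¬ of 0 = 1 (operand is 0)
(B \/ B) = max(0.6, 0.6) = 0.6
((B \/ B) \/ B) = max(0.6, 0.6) = 0.6
(~((A -> (~A /\ A)) /\ ~A) -> ((B \/ B) \/ B)): 1 > 0.6, so result = 0.6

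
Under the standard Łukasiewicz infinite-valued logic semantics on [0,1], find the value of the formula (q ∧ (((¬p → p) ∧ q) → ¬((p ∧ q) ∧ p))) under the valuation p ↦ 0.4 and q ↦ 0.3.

0.30

¬p: Łukasiewicz ¬ gives 1 − 0.4 = 0.6
(¬p → p): min(1, 1 − 0.6 + 0.4) = 0.8
((¬p → p) ∧ q) = min(0.8, 0.3) = 0.3
(p ∧ q) = min(0.4, 0.3) = 0.3
((p ∧ q) ∧ p) = min(0.3, 0.4) = 0.3
¬((p ∧ q) ∧ p): Łukasiewicz ¬ gives 1 − 0.3 = 0.7
(((¬p → p) ∧ q) → ¬((p ∧ q) ∧ p)): min(1, 1 − 0.3 + 0.7) = 1
(q ∧ (((¬p → p) ∧ q) → ¬((p ∧ q) ∧ p))) = min(0.3, 1) = 0.3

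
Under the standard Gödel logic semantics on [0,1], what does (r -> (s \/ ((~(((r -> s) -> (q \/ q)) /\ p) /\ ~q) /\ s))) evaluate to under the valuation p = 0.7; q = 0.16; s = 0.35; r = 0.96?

(r -> s): 0.96 > 0.35, so result = 0.35
(q \/ q) = max(0.16, 0.16) = 0.16
((r -> s) -> (q \/ q)): 0.35 > 0.16, so result = 0.16
(((r -> s) -> (q \/ q)) /\ p) = min(0.16, 0.7) = 0.16
~(((r -> s) -> (q \/ q)) /\ p): Gödel ¬ of 0.16 = 0 (operand ≠ 0)
~q: Gödel ¬ of 0.16 = 0 (operand ≠ 0)
(~(((r -> s) -> (q \/ q)) /\ p) /\ ~q) = min(0, 0) = 0
((~(((r -> s) -> (q \/ q)) /\ p) /\ ~q) /\ s) = min(0, 0.35) = 0
(s \/ ((~(((r -> s) -> (q \/ q)) /\ p) /\ ~q) /\ s)) = max(0.35, 0) = 0.35
(r -> (s \/ ((~(((r -> s) -> (q \/ q)) /\ p) /\ ~q) /\ s))): 0.96 > 0.35, so result = 0.35

0.35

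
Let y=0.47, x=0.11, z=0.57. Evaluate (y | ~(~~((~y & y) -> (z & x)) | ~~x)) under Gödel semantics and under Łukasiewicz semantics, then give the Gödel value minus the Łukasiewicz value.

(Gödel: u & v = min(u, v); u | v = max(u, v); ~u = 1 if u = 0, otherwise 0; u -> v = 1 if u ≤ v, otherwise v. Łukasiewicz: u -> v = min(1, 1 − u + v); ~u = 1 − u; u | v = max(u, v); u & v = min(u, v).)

Gödel evaluation:
  ~y: Gödel ¬ of 0.47 = 0 (operand ≠ 0)
  (~y & y) = min(0, 0.47) = 0
  (z & x) = min(0.57, 0.11) = 0.11
  ((~y & y) -> (z & x)): 0 ≤ 0.11, so result = 1
  ~((~y & y) -> (z & x)): Gödel ¬ of 1 = 0 (operand ≠ 0)
  ~~((~y & y) -> (z & x)): Gödel ¬ of 0 = 1 (operand is 0)
  ~x: Gödel ¬ of 0.11 = 0 (operand ≠ 0)
  ~~x: Gödel ¬ of 0 = 1 (operand is 0)
  (~~((~y & y) -> (z & x)) | ~~x) = max(1, 1) = 1
  ~(~~((~y & y) -> (z & x)) | ~~x): Gödel ¬ of 1 = 0 (operand ≠ 0)
  (y | ~(~~((~y & y) -> (z & x)) | ~~x)) = max(0.47, 0) = 0.47
  Gödel value = 0.47
Łukasiewicz evaluation:
  ~y: Łukasiewicz ¬ gives 1 − 0.47 = 0.53
  (~y & y) = min(0.53, 0.47) = 0.47
  (z & x) = min(0.57, 0.11) = 0.11
  ((~y & y) -> (z & x)): min(1, 1 − 0.47 + 0.11) = 0.64
  ~((~y & y) -> (z & x)): Łukasiewicz ¬ gives 1 − 0.64 = 0.36
  ~~((~y & y) -> (z & x)): Łukasiewicz ¬ gives 1 − 0.36 = 0.64
  ~x: Łukasiewicz ¬ gives 1 − 0.11 = 0.89
  ~~x: Łukasiewicz ¬ gives 1 − 0.89 = 0.11
  (~~((~y & y) -> (z & x)) | ~~x) = max(0.64, 0.11) = 0.64
  ~(~~((~y & y) -> (z & x)) | ~~x): Łukasiewicz ¬ gives 1 − 0.64 = 0.36
  (y | ~(~~((~y & y) -> (z & x)) | ~~x)) = max(0.47, 0.36) = 0.47
  Łukasiewicz value = 0.47
Difference: 0.47 − 0.47 = 0.00

0.00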